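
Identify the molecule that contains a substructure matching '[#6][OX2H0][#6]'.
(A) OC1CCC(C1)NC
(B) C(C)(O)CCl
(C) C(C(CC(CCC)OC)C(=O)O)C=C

[#6][OX2H0][#6] describes an aliphatic oxygen bridging two carbons with no H on the oxygen (an ether).
(A) has a hydroxyl group (-OH) but the oxygen has H1, not H0 bridging two carbons.
(B) has a hydroxyl group (-OH) but the oxygen has H1, not H0 bridging two carbons.
(C) contains a methoxy ether (-OCH3), which satisfies every atom and bond constraint.
So the answer is (C).

C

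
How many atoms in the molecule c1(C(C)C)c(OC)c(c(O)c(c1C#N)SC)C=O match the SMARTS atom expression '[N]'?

Check the 18 heavy atoms by environment: 6× c (aromatic) → no; 3× O → no; 7× C → no; 1× N → match; 1× S → no.
That gives 1 matching atom.

1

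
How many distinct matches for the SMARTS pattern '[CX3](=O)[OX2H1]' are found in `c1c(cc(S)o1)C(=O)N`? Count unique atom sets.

[CX3](=O)[OX2H1] is the SMARTS for a carboxylic acid: an sp2 carbon double-bonded to O and single-bonded to an -OH oxygen.
The molecule has a primary amide (-C(=O)NH2), but the carbonyl is bonded to N, not to an -OH oxygen; nothing else fits, so there are 0 matches.

0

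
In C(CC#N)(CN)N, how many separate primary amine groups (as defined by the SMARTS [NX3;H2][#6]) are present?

2

[NX3;H2][#6] is the SMARTS for a primary amine: a trivalent nitrogen with two H attached to carbon.
The molecule carries 2 separate instances of a primary amino group (-NH2) meeting every constraint; each maps to a distinct set of atoms, giving 2 matches.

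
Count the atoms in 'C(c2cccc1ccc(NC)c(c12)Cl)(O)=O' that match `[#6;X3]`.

11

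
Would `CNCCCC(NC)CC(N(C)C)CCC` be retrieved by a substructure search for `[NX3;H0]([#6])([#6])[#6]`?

Yes

The pattern [NX3;H0]([#6])([#6])[#6] describes a trivalent nitrogen with no H, bonded to three carbons — a tertiary amine.
The molecule carries a dimethylamino group (-N(CH3)2), whose atoms satisfy every constraint of the query, so the pattern matches.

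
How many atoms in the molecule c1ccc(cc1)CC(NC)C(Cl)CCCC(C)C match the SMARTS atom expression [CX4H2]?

Check the 18 heavy atoms by environment: 4× C (H2, X4) → match; 3× C (H1, X4) → no; 1× N (H1, X3) → no; 3× C (H3, X4) → no; 1× Cl (H0, X1) → no; 1× c (aromatic, H0, X3) → no; 5× c (aromatic, H1, X3) → no.
That gives 4 matching atoms.

4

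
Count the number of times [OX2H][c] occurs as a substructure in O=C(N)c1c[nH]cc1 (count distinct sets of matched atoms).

[OX2H][c] is the SMARTS for a phenol: a hydroxyl oxygen attached to an aromatic carbon.
No fragment in the molecule satisfies every constraint, giving 0 matches.

0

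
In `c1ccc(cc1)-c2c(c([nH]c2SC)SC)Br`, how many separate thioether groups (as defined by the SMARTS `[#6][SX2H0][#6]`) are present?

[#6][SX2H0][#6] is the SMARTS for a thioether: an aliphatic sulfur bridging two carbons with no H on the sulfur.
The molecule carries 2 separate instances of a methylthio ether (-SCH3) meeting every constraint; each maps to a distinct set of atoms, giving 2 matches.

2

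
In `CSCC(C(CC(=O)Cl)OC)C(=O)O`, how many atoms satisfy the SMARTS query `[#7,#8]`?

The query [#7,#8] means: nitrogen or oxygen (comma = OR).
Check the 14 heavy atoms by environment: 8× C → no; 4× O → match; 1× Cl → no; 1× S → no.
That gives 4 matching atoms.

4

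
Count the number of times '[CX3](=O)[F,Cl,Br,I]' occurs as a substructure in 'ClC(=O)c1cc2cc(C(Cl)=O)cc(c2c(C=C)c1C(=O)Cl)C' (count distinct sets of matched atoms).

3

[CX3](=O)[F,Cl,Br,I] is the SMARTS for an acyl halide: a carbonyl carbon bonded to a halogen.
The molecule carries 3 separate instances of an acyl chloride (-C(=O)Cl) meeting every constraint; each maps to a distinct set of atoms, giving 3 matches.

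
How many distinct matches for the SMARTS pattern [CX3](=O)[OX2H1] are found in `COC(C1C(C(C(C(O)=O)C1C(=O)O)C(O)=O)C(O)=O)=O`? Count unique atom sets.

4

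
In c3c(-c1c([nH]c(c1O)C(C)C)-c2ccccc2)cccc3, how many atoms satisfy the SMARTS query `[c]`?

16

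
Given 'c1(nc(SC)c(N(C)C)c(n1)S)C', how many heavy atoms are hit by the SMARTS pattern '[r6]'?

The query [r6] means: r6 matches atoms in a six-membered ring.
Check the 13 heavy atoms by environment: 2× n (aromatic, in 6-ring) → match; 4× c (aromatic, in 6-ring) → match; 4× C (acyclic) → no; 1× N (acyclic) → no; 2× S (acyclic) → no.
Summing the matching environments: 2 + 4 = 6 matching atoms.

6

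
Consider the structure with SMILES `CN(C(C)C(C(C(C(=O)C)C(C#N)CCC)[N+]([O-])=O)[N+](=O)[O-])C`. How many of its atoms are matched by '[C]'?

14

Check the 23 heavy atoms by environment: 14× C → match; 3× O → no; 2× N (charge +1) → no; 2× O (charge -1) → no; 2× N → no.
That gives 14 matching atoms.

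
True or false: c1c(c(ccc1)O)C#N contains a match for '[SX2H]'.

False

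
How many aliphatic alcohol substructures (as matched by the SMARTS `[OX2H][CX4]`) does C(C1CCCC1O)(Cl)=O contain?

1

[OX2H][CX4] is the SMARTS for an aliphatic alcohol: a hydroxyl oxygen bound to an sp3 (X4) carbon.
Exactly one fragment in the molecule meets all constraints, giving 1 match.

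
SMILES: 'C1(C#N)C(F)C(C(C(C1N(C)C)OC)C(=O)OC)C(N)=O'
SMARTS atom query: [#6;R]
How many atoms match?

6

Check the 21 heavy atoms by environment: 6× C (in 6-ring) → match; 3× N (acyclic) → no; 7× C (acyclic) → no; 1× F (acyclic) → no; 4× O (acyclic) → no.
That gives 6 matching atoms.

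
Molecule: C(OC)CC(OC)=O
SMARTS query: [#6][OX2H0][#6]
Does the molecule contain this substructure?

Yes

The pattern [#6][OX2H0][#6] describes an aliphatic oxygen bridging two carbons with no H on the oxygen — an ether.
The molecule carries a methoxy ether (-OCH3), whose atoms satisfy every constraint of the query, so the pattern matches.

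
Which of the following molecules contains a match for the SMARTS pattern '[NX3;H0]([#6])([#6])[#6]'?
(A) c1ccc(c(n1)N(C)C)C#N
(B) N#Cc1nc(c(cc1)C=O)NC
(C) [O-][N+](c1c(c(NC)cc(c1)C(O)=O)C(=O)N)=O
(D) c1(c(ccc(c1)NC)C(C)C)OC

[NX3;H0]([#6])([#6])[#6] describes a trivalent nitrogen with no H, bonded to three carbons (a tertiary amine).
(A) contains a dimethylamino group (-N(CH3)2), which satisfies every atom and bond constraint.
(B) has an N-methylamino group (-NHCH3) but the nitrogen still has one H (H1), not H0.
(C) has a primary amide (-C(=O)NH2) but the amide nitrogen has H2 and only one carbon neighbour.
(D) has an N-methylamino group (-NHCH3) but the nitrogen still has one H (H1), not H0.
So the answer is (A).

A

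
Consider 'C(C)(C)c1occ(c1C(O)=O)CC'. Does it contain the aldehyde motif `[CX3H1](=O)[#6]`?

No

The pattern [CX3H1](=O)[#6] describes an sp2 carbon with one H, double-bonded to O and single-bonded to carbon — an aldehyde.
The closest candidate here is a carboxylic acid group (-C(=O)OH), but the carbonyl carbon has H0 and is bonded to O, not H1. No other fragment satisfies the full query, so there is no match.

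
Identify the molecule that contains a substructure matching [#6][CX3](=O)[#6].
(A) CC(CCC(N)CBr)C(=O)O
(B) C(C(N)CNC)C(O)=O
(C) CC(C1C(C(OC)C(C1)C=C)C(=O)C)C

[#6][CX3](=O)[#6] describes a carbonyl carbon (no H) flanked by two carbons (a ketone).
(A) has a carboxylic acid group (-C(=O)OH) but one neighbour of the carbonyl carbon is O, not C.
(B) has a carboxylic acid group (-C(=O)OH) but one neighbour of the carbonyl carbon is O, not C.
(C) contains an acetyl/ketone group (-C(=O)CH3), which satisfies every atom and bond constraint.
So the answer is (C).

C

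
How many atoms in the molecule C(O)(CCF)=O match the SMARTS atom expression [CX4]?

2

The query [CX4] means: C with X4: aliphatic carbon with exactly 4 total connections (bonds + H).
Check the 6 heavy atoms by environment: 2× C (X4) → match; 1× C (X3) → no; 1× O (X1) → no; 1× O (X2) → no; 1× F (X1) → no.
That gives 2 matching atoms.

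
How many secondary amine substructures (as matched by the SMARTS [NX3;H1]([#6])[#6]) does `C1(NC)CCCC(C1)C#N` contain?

1

[NX3;H1]([#6])[#6] is the SMARTS for a secondary amine: a trivalent nitrogen with one H, bonded to two carbons.
Exactly one fragment in the molecule meets all constraints, giving 1 match.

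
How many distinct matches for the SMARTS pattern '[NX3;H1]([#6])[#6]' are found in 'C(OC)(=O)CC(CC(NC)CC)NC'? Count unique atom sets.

[NX3;H1]([#6])[#6] is the SMARTS for a secondary amine: a trivalent nitrogen with one H, bonded to two carbons.
The molecule carries 2 separate instances of an N-methylamino group (-NHCH3) meeting every constraint; each maps to a distinct set of atoms, giving 2 matches.

2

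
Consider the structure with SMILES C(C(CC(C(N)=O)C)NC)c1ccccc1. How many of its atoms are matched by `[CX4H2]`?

The query [CX4H2] means: sp3 carbon (X4) with exactly two hydrogens.
Check the 16 heavy atoms by environment: 2× C (H3, X4) → no; 2× C (H1, X4) → no; 2× C (H2, X4) → match; 1× c (aromatic, H0, X3) → no; 5× c (aromatic, H1, X3) → no; 1× C (H0, X3) → no; 1× O (H0, X1) → no; 1× N (H2, X3) → no; 1× N (H1, X3) → no.
That gives 2 matching atoms.

2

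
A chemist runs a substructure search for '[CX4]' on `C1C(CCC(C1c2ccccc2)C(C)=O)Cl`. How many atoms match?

7

The query [CX4] means: C with X4: aliphatic carbon with exactly 4 total connections (bonds + H).
Check the 16 heavy atoms by environment: 7× C (X4) → match; 6× c (aromatic, X3) → no; 1× C (X3) → no; 1× O (X1) → no; 1× Cl (X1) → no.
That gives 7 matching atoms.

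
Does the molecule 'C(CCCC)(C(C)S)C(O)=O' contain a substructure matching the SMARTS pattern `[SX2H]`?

Yes

The pattern [SX2H] describes an aliphatic sulfur with two connections, one being H — a thiol.
The molecule carries a thiol (-SH), whose atoms satisfy every constraint of the query, so the pattern matches.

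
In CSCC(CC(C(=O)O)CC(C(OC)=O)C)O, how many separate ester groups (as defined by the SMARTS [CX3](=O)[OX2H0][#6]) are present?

1

[CX3](=O)[OX2H0][#6] is the SMARTS for an ester: a carbonyl carbon bonded to an oxygen that is itself bonded to carbon (no H on that O).
Exactly one fragment in the molecule meets all constraints, giving 1 match.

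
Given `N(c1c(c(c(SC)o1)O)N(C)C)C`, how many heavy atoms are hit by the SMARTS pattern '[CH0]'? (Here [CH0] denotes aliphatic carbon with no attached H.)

0

Check the 13 heavy atoms by environment: 1× o (aromatic, H0) → no; 4× c (aromatic, H0) → no; 1× N (H1) → no; 4× C (H3) → no; 1× N (H0) → no; 1× S (H0) → no; 1× O (H1) → no.
No environment satisfies the query, so 0 matching atoms.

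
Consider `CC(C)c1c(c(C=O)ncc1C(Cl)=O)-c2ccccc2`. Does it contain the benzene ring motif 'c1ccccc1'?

Yes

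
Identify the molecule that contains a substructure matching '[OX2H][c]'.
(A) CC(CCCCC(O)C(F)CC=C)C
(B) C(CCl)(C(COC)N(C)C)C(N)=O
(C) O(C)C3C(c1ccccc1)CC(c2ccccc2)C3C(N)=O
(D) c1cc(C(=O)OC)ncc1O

D

[OX2H][c] describes a hydroxyl oxygen attached to an aromatic carbon (a phenol).
(A) has a hydroxyl group (-OH) but the -OH is on an aliphatic carbon, not an aromatic c.
(B) has a methoxy ether (-OCH3) but the oxygen has H0, not H1.
(C) has a methoxy ether (-OCH3) but the oxygen has H0, not H1.
(D) contains a hydroxyl group (-OH), which satisfies every atom and bond constraint.
So the answer is (D).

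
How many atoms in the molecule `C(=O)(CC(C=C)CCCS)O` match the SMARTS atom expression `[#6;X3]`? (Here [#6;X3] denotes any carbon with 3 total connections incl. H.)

Check the 11 heavy atoms by environment: 5× C (X4) → no; 3× C (X3) → match; 1× S (X2) → no; 1× O (X1) → no; 1× O (X2) → no.
That gives 3 matching atoms.

3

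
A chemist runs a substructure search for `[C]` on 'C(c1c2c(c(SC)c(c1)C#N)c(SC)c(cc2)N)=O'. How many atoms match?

The query [C] means: uppercase C matches aliphatic (non-aromatic) carbon only.
Check the 19 heavy atoms by environment: 10× c (aromatic) → no; 2× N → no; 4× C → match; 2× S → no; 1× O → no.
That gives 4 matching atoms.

4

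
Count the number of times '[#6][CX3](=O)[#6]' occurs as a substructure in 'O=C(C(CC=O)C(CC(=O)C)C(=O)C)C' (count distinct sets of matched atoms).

3

[#6][CX3](=O)[#6] is the SMARTS for a ketone: a carbonyl carbon (no H) flanked by two carbons.
The molecule carries 3 separate instances of an acetyl/ketone group (-C(=O)CH3) meeting every constraint; each maps to a distinct set of atoms, giving 3 matches.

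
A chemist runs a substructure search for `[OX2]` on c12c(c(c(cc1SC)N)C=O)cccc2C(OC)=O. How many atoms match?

1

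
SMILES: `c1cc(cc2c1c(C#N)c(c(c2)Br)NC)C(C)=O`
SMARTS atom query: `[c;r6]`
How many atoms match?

10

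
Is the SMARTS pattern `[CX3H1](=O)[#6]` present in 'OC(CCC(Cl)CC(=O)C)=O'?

No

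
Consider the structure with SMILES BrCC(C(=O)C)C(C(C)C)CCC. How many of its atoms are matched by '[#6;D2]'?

3

The query [#6;D2] means: any carbon bonded to exactly two heavy atoms.
Check the 13 heavy atoms by environment: 3× C (D2) → match; 4× C (D3) → no; 1× O (D1) → no; 4× C (D1) → no; 1× Br (D1) → no.
That gives 3 matching atoms.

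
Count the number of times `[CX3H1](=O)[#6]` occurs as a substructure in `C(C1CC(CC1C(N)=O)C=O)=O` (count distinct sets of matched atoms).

2

[CX3H1](=O)[#6] is the SMARTS for an aldehyde: an sp2 carbon with one H, double-bonded to O and single-bonded to carbon.
The molecule carries 2 separate instances of an aldehyde (-CHO) meeting every constraint; each maps to a distinct set of atoms, giving 2 matches.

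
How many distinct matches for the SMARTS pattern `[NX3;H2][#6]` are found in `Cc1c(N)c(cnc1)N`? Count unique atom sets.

2

[NX3;H2][#6] is the SMARTS for a primary amine: a trivalent nitrogen with two H attached to carbon.
The molecule carries 2 separate instances of a primary amino group (-NH2) meeting every constraint; each maps to a distinct set of atoms, giving 2 matches.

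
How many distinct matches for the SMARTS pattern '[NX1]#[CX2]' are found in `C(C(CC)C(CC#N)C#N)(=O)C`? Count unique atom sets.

2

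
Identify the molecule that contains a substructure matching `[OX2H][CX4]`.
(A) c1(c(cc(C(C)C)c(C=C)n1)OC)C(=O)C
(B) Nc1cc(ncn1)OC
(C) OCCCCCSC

C

[OX2H][CX4] describes a hydroxyl oxygen bound to an sp3 (X4) carbon (an aliphatic alcohol).
(A) has a methoxy ether (-OCH3) but the oxygen has H0 (ether), not H1.
(B) has a methoxy ether (-OCH3) but the oxygen has H0 (ether), not H1.
(C) contains a hydroxyl group (-OH), which satisfies every atom and bond constraint.
So the answer is (C).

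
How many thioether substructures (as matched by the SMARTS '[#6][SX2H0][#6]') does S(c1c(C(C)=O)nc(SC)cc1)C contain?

[#6][SX2H0][#6] is the SMARTS for a thioether: an aliphatic sulfur bridging two carbons with no H on the sulfur.
The molecule carries 2 separate instances of a methylthio ether (-SCH3) meeting every constraint; each maps to a distinct set of atoms, giving 2 matches.

2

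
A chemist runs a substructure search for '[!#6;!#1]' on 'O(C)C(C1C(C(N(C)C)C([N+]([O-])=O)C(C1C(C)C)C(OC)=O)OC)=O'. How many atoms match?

9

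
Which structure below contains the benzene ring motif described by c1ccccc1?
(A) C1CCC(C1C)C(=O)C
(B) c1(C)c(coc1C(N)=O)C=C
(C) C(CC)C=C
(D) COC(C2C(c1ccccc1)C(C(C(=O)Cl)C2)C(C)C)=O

c1ccccc1 describes six aromatic carbons in a ring (a benzene ring).
(A) has a methyl group (-CH3) but no six-membered all-carbon aromatic ring is present.
(B) has a methyl group (-CH3) but no six-membered all-carbon aromatic ring is present.
(C) has a methyl group (-CH3) but no six-membered all-carbon aromatic ring is present.
(D) contains a phenyl ring, which satisfies every atom and bond constraint.
So the answer is (D).

D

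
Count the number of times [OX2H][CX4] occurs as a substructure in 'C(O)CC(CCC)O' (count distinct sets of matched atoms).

2

[OX2H][CX4] is the SMARTS for an aliphatic alcohol: a hydroxyl oxygen bound to an sp3 (X4) carbon.
The molecule carries 2 separate instances of a hydroxyl group (-OH) meeting every constraint; each maps to a distinct set of atoms, giving 2 matches.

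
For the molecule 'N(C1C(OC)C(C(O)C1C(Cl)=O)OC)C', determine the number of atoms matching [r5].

5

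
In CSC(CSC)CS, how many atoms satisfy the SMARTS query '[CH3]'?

Check the 8 heavy atoms by environment: 2× C (H2) → no; 1× C (H1) → no; 1× S (H1) → no; 2× S (H0) → no; 2× C (H3) → match.
That gives 2 matching atoms.

2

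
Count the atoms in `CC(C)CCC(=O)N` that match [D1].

4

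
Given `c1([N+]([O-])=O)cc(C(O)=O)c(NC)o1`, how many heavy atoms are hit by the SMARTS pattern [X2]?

Check the 13 heavy atoms by environment: 1× o (aromatic, X2) → match; 4× c (aromatic, X3) → no; 1× C (X3) → no; 2× O (X1) → no; 1× O (X2) → match; 1× N (charge +1, X3) → no; 1× O (charge -1, X1) → no; 1× N (X3) → no; 1× C (X4) → no.
Summing the matching environments: 1 + 1 = 2 matching atoms.

2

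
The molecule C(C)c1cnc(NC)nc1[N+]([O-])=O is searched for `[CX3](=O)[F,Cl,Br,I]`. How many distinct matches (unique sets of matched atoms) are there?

0

[CX3](=O)[F,Cl,Br,I] is the SMARTS for an acyl halide: a carbonyl carbon bonded to a halogen.
No fragment in the molecule satisfies every constraint, giving 0 matches.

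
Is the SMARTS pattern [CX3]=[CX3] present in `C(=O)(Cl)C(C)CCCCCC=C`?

The pattern [CX3]=[CX3] describes a non-aromatic C=C double bond between two sp2 carbons — an alkene.
The molecule carries a vinyl group (-CH=CH2), whose atoms satisfy every constraint of the query, so the pattern matches.

Yes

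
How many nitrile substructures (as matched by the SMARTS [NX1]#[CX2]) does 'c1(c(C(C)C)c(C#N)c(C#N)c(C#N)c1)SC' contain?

3

[NX1]#[CX2] is the SMARTS for a nitrile: a nitrogen triple-bonded to a two-connected carbon.
The molecule carries 3 separate instances of a nitrile (-C#N) meeting every constraint; each maps to a distinct set of atoms, giving 3 matches.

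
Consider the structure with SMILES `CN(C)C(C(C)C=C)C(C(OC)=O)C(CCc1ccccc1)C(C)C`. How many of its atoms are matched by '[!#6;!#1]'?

3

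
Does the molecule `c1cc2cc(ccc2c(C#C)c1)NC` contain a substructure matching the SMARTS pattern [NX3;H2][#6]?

No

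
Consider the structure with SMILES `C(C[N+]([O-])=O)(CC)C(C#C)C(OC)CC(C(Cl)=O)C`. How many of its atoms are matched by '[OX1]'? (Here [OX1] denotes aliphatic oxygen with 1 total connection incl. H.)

The query [OX1] means: aliphatic oxygen with one total connection — typically a carbonyl =O or an oxide.
Check the 19 heavy atoms by environment: 10× C (X4) → no; 1× C (X3) → no; 2× O (X1) → match; 1× Cl (X1) → no; 1× N (charge +1, X3) → no; 1× O (charge -1, X1) → match; 2× C (X2) → no; 1× O (X2) → no.
Summing the matching environments: 2 + 1 = 3 matching atoms.

3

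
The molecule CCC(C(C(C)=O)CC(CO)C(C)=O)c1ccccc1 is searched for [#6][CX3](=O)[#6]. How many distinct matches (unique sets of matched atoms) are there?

2

[#6][CX3](=O)[#6] is the SMARTS for a ketone: a carbonyl carbon (no H) flanked by two carbons.
The molecule carries 2 separate instances of an acetyl/ketone group (-C(=O)CH3) meeting every constraint; each maps to a distinct set of atoms, giving 2 matches.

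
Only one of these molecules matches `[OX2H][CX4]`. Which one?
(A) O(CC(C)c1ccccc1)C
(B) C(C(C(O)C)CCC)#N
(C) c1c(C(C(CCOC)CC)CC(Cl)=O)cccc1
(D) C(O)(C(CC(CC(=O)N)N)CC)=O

B

[OX2H][CX4] describes a hydroxyl oxygen bound to an sp3 (X4) carbon (an aliphatic alcohol).
(A) has a methoxy ether (-OCH3) but the oxygen has H0 (ether), not H1.
(B) contains a hydroxyl group (-OH), which satisfies every atom and bond constraint.
(C) has a methoxy ether (-OCH3) but the oxygen has H0 (ether), not H1.
(D) has a carboxylic acid group (-C(=O)OH) but the -OH is on a CX3 carbonyl carbon, not a CX4 carbon.
So the answer is (B).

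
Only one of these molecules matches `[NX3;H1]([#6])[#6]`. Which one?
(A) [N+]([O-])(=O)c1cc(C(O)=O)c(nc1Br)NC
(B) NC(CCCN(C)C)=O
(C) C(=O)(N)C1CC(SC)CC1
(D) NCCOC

A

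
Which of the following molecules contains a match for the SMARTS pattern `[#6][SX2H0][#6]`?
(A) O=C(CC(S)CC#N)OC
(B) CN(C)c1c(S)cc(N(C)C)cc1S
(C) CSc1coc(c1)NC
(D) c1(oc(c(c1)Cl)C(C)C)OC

C

[#6][SX2H0][#6] describes an aliphatic sulfur bridging two carbons with no H on the sulfur (a thioether).
(A) has a thiol (-SH) but the sulfur has H1, not H0 bridging two carbons.
(B) has a thiol (-SH) but the sulfur has H1, not H0 bridging two carbons.
(C) contains a methylthio ether (-SCH3), which satisfies every atom and bond constraint.
(D) has a methoxy ether (-OCH3) but the bridging atom is O, not S.
So the answer is (C).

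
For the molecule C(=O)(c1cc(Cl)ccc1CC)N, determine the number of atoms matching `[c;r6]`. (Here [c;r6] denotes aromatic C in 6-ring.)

6

The query [c;r6] means: aromatic carbon that belongs to a six-membered ring.
Check the 12 heavy atoms by environment: 6× c (aromatic, in 6-ring) → match; 3× C (acyclic) → no; 1× O (acyclic) → no; 1× N (acyclic) → no; 1× Cl (acyclic) → no.
That gives 6 matching atoms.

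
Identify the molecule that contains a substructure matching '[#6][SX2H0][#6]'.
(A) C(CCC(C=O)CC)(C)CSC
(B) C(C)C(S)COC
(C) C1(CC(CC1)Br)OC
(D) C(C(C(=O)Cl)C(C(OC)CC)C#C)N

A

[#6][SX2H0][#6] describes an aliphatic sulfur bridging two carbons with no H on the sulfur (a thioether).
(A) contains a methylthio ether (-SCH3), which satisfies every atom and bond constraint.
(B) has a methoxy ether (-OCH3) but the bridging atom is O, not S.
(C) has a methoxy ether (-OCH3) but the bridging atom is O, not S.
(D) has a methoxy ether (-OCH3) but the bridging atom is O, not S.
So the answer is (A).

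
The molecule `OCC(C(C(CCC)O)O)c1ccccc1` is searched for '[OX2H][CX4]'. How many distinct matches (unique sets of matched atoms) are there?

[OX2H][CX4] is the SMARTS for an aliphatic alcohol: a hydroxyl oxygen bound to an sp3 (X4) carbon.
The molecule carries 3 separate instances of a hydroxyl group (-OH) meeting every constraint; each maps to a distinct set of atoms, giving 3 matches.

3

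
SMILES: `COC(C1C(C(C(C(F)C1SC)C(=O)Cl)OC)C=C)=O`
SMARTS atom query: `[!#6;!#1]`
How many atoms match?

7

The query [!#6;!#1] means: not carbon and not hydrogen — any heteroatom.
Check the 20 heavy atoms by environment: 13× C → no; 4× O → match; 1× Cl → match; 1× F → match; 1× S → match.
Summing the matching environments: 4 + 1 + 1 + 1 = 7 matching atoms.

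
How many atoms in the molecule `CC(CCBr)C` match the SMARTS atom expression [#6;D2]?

2

The query [#6;D2] means: any carbon bonded to exactly two heavy atoms.
Check the 6 heavy atoms by environment: 2× C (D2) → match; 1× Br (D1) → no; 1× C (D3) → no; 2× C (D1) → no.
That gives 2 matching atoms.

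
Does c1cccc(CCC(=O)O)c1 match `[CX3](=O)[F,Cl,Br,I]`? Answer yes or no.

The pattern [CX3](=O)[F,Cl,Br,I] describes a carbonyl carbon bonded to a halogen — an acyl halide.
The closest candidate here is a carboxylic acid group (-C(=O)OH), but the carbonyl is bonded to -OH, not to a halogen. No other fragment satisfies the full query, so there is no match.

No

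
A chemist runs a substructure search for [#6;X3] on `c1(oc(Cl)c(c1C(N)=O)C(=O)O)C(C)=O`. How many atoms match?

7

The query [#6;X3] means: any carbon (aromatic or not) with three total connections.
Check the 15 heavy atoms by environment: 1× o (aromatic, X2) → no; 4× c (aromatic, X3) → match; 3× C (X3) → match; 3× O (X1) → no; 1× N (X3) → no; 1× C (X4) → no; 1× O (X2) → no; 1× Cl (X1) → no.
Summing the matching environments: 4 + 3 = 7 matching atoms.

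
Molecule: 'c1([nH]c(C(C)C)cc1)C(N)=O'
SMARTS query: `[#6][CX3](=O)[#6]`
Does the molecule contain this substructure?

No

The pattern [#6][CX3](=O)[#6] describes a carbonyl carbon (no H) flanked by two carbons — a ketone.
The closest candidate here is a primary amide (-C(=O)NH2), but one neighbour of the carbonyl carbon is N, not C. No other fragment satisfies the full query, so there is no match.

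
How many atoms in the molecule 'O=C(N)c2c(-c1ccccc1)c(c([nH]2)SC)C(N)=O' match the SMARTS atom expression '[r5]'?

Check the 19 heavy atoms by environment: 1× n (aromatic, in 5-ring) → match; 4× c (aromatic, in 5-ring) → match; 3× C (acyclic) → no; 2× O (acyclic) → no; 2× N (acyclic) → no; 6× c (aromatic, in 6-ring) → no; 1× S (acyclic) → no.
Summing the matching environments: 1 + 4 = 5 matching atoms.

5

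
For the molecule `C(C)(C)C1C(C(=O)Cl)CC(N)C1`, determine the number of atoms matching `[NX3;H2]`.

The query [NX3;H2] means: aliphatic N with 3 total connections, two of them H — an -NH2 nitrogen (amine or amide).
Check the 12 heavy atoms by environment: 2× C (H2, X4) → no; 4× C (H1, X4) → no; 1× N (H2, X3) → match; 2× C (H3, X4) → no; 1× C (H0, X3) → no; 1× O (H0, X1) → no; 1× Cl (H0, X1) → no.
That gives 1 matching atom.

1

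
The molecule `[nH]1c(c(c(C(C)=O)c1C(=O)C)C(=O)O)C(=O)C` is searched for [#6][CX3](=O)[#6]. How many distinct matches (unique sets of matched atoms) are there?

3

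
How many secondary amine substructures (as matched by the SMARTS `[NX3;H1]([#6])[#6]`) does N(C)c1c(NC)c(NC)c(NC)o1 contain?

4

[NX3;H1]([#6])[#6] is the SMARTS for a secondary amine: a trivalent nitrogen with one H, bonded to two carbons.
The molecule carries 4 separate instances of an N-methylamino group (-NHCH3) meeting every constraint; each maps to a distinct set of atoms, giving 4 matches.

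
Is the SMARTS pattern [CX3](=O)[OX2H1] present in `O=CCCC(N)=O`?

The pattern [CX3](=O)[OX2H1] describes an sp2 carbon double-bonded to O and single-bonded to an -OH oxygen — a carboxylic acid.
The closest candidate here is an aldehyde (-CHO), but there is no singly-bonded oxygen on the carbonyl carbon. No other fragment satisfies the full query, so there is no match.

No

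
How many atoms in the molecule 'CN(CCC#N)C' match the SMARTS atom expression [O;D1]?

The query [O;D1] means: aliphatic oxygen bonded to exactly one heavy atom.
Check the 7 heavy atoms by environment: 3× C (D2) → no; 1× N (D1) → no; 1× N (D3) → no; 2× C (D1) → no.
No environment satisfies the query, so 0 matching atoms.

0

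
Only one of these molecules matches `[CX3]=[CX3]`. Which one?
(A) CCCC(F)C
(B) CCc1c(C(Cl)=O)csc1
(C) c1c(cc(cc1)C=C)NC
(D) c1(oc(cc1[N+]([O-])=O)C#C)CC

[CX3]=[CX3] describes a non-aromatic C=C double bond between two sp2 carbons (an alkene).
(A) has an ethyl group (-CH2CH3) but its C-C bond is a single bond between CX4 carbons, not CX3=CX3.
(B) has an ethyl group (-CH2CH3) but its C-C bond is a single bond between CX4 carbons, not CX3=CX3.
(C) contains a vinyl group (-CH=CH2), which satisfies every atom and bond constraint.
(D) has an ethyl group (-CH2CH3) but its C-C bond is a single bond between CX4 carbons, not CX3=CX3.
So the answer is (C).

C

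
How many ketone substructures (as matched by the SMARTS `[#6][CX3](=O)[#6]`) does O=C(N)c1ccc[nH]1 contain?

0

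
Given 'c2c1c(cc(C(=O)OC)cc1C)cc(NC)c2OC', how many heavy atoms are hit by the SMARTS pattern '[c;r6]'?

Check the 19 heavy atoms by environment: 10× c (aromatic, in 6-ring) → match; 1× N (acyclic) → no; 5× C (acyclic) → no; 3× O (acyclic) → no.
That gives 10 matching atoms.

10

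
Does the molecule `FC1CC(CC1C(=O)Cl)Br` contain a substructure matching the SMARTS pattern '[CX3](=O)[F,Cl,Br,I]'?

Yes

The pattern [CX3](=O)[F,Cl,Br,I] describes a carbonyl carbon bonded to a halogen — an acyl halide.
The molecule carries an acyl chloride (-C(=O)Cl), whose atoms satisfy every constraint of the query, so the pattern matches.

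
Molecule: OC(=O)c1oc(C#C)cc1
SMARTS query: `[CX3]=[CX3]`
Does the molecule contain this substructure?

The pattern [CX3]=[CX3] describes a non-aromatic C=C double bond between two sp2 carbons — an alkene.
The closest candidate here is an ethynyl group (-C#CH), but the C-C bond is a triple bond, not a double bond. No other fragment satisfies the full query, so there is no match.

No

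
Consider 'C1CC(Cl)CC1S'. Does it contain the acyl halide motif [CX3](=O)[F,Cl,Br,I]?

No

The pattern [CX3](=O)[F,Cl,Br,I] describes a carbonyl carbon bonded to a halogen — an acyl halide.
The closest candidate here is a chloro substituent, but the Cl is not on a carbonyl carbon. No other fragment satisfies the full query, so there is no match.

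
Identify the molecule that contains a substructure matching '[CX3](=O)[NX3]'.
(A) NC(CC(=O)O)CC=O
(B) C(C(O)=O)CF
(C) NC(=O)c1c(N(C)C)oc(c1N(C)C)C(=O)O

C

[CX3](=O)[NX3] describes a carbonyl carbon bonded to a trivalent nitrogen (an amide).
(A) has a primary amino group (-NH2) but the -NH2 is not attached to a carbonyl carbon.
(B) has a carboxylic acid group (-C(=O)OH) but the carbonyl is bonded to O, not to an NX3 nitrogen.
(C) contains a primary amide (-C(=O)NH2), which satisfies every atom and bond constraint.
So the answer is (C).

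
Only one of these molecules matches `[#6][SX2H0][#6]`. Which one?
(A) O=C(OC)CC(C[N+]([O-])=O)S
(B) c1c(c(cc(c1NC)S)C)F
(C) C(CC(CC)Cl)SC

C

[#6][SX2H0][#6] describes an aliphatic sulfur bridging two carbons with no H on the sulfur (a thioether).
(A) has a thiol (-SH) but the sulfur has H1, not H0 bridging two carbons.
(B) has a thiol (-SH) but the sulfur has H1, not H0 bridging two carbons.
(C) contains a methylthio ether (-SCH3), which satisfies every atom and bond constraint.
So the answer is (C).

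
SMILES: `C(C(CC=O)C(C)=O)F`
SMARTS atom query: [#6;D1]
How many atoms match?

The query [#6;D1] means: carbon bonded to exactly one heavy atom.
Check the 9 heavy atoms by environment: 3× C (D2) → no; 2× C (D3) → no; 2× O (D1) → no; 1× C (D1) → match; 1× F (D1) → no.
That gives 1 matching atom.

1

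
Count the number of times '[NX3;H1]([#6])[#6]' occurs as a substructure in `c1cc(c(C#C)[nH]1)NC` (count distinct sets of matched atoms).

[NX3;H1]([#6])[#6] is the SMARTS for a secondary amine: a trivalent nitrogen with one H, bonded to two carbons.
Exactly one fragment in the molecule meets all constraints, giving 1 match.

1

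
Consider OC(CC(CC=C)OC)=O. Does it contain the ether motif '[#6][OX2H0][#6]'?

The pattern [#6][OX2H0][#6] describes an aliphatic oxygen bridging two carbons with no H on the oxygen — an ether.
The molecule carries a methoxy ether (-OCH3), whose atoms satisfy every constraint of the query, so the pattern matches.

Yes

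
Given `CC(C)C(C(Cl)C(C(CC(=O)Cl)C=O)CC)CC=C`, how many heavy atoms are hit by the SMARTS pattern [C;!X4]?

4

The query [C;!X4] means: aliphatic carbon that does not have four total connections.
Check the 19 heavy atoms by environment: 11× C (X4) → no; 4× C (X3) → match; 2× O (X1) → no; 2× Cl (X1) → no.
That gives 4 matching atoms.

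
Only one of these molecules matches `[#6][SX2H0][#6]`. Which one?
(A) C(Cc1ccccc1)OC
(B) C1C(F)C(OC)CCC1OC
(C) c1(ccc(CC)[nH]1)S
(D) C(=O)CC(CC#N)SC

[#6][SX2H0][#6] describes an aliphatic sulfur bridging two carbons with no H on the sulfur (a thioether).
(A) has a methoxy ether (-OCH3) but the bridging atom is O, not S.
(B) has a methoxy ether (-OCH3) but the bridging atom is O, not S.
(C) has a thiol (-SH) but the sulfur has H1, not H0 bridging two carbons.
(D) contains a methylthio ether (-SCH3), which satisfies every atom and bond constraint.
So the answer is (D).

D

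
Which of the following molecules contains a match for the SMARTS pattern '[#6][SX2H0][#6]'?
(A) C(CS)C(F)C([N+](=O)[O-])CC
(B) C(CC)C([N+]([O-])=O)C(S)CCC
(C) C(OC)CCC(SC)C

[#6][SX2H0][#6] describes an aliphatic sulfur bridging two carbons with no H on the sulfur (a thioether).
(A) has a thiol (-SH) but the sulfur has H1, not H0 bridging two carbons.
(B) has a thiol (-SH) but the sulfur has H1, not H0 bridging two carbons.
(C) contains a methylthio ether (-SCH3), which satisfies every atom and bond constraint.
So the answer is (C).

C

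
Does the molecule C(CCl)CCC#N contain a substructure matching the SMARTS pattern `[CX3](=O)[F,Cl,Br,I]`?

No

The pattern [CX3](=O)[F,Cl,Br,I] describes a carbonyl carbon bonded to a halogen — an acyl halide.
The closest candidate here is a chloro substituent, but the Cl is not on a carbonyl carbon. No other fragment satisfies the full query, so there is no match.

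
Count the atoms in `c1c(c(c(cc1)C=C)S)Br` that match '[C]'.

2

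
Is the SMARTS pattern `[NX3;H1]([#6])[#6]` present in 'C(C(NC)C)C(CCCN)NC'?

Yes

The pattern [NX3;H1]([#6])[#6] describes a trivalent nitrogen with one H, bonded to two carbons — a secondary amine.
The molecule carries an N-methylamino group (-NHCH3), whose atoms satisfy every constraint of the query, so the pattern matches.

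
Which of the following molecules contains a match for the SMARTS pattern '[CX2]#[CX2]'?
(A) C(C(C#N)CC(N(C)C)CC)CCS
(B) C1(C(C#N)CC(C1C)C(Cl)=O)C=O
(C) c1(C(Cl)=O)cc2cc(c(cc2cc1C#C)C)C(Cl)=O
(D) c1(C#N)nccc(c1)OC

[CX2]#[CX2] describes a carbon-carbon triple bond (an alkyne).
(A) has a nitrile (-C#N) but the triple bond is C#N, not C#C.
(B) has a nitrile (-C#N) but the triple bond is C#N, not C#C.
(C) contains an ethynyl group (-C#CH), which satisfies every atom and bond constraint.
(D) has a nitrile (-C#N) but the triple bond is C#N, not C#C.
So the answer is (C).

C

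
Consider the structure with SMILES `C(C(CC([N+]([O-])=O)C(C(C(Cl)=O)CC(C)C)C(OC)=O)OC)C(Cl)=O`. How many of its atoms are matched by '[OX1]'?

The query [OX1] means: aliphatic oxygen with one total connection — typically a carbonyl =O or an oxide.
Check the 25 heavy atoms by environment: 12× C (X4) → no; 3× C (X3) → no; 4× O (X1) → match; 2× O (X2) → no; 2× Cl (X1) → no; 1× N (charge +1, X3) → no; 1× O (charge -1, X1) → match.
Summing the matching environments: 4 + 1 = 5 matching atoms.

5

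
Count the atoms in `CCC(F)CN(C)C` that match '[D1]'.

4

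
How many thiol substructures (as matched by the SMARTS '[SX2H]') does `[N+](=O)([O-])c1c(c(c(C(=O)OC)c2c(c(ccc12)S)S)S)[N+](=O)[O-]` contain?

[SX2H] is the SMARTS for a thiol: an aliphatic sulfur with two connections, one being H.
The molecule carries 3 separate instances of a thiol (-SH) meeting every constraint; each maps to a distinct set of atoms, giving 3 matches.

3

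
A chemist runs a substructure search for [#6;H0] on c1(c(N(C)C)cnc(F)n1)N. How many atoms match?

3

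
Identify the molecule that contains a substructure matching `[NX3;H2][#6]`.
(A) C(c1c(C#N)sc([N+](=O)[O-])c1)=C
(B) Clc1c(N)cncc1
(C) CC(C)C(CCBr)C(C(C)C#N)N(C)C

B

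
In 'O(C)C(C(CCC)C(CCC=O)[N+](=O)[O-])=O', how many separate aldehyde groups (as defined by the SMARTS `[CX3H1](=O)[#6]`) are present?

1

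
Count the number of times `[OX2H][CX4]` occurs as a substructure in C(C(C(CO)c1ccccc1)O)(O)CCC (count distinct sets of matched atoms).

3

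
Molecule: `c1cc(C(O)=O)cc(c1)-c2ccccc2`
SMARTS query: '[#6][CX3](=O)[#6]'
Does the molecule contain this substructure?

The pattern [#6][CX3](=O)[#6] describes a carbonyl carbon (no H) flanked by two carbons — a ketone.
The closest candidate here is a carboxylic acid group (-C(=O)OH), but one neighbour of the carbonyl carbon is O, not C. No other fragment satisfies the full query, so there is no match.

No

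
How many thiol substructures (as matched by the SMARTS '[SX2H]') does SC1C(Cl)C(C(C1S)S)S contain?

[SX2H] is the SMARTS for a thiol: an aliphatic sulfur with two connections, one being H.
The molecule carries 4 separate instances of a thiol (-SH) meeting every constraint; each maps to a distinct set of atoms, giving 4 matches.

4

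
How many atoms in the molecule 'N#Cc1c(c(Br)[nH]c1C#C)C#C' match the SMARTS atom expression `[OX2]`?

0

The query [OX2] means: aliphatic oxygen with two total connections — ether, hydroxyl, or ester single-bond O.
Check the 12 heavy atoms by environment: 1× n (aromatic, X3) → no; 4× c (aromatic, X3) → no; 5× C (X2) → no; 1× Br (X1) → no; 1× N (X1) → no.
No environment satisfies the query, so 0 matching atoms.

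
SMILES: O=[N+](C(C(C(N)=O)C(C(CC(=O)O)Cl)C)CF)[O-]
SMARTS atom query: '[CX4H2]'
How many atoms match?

The query [CX4H2] means: sp3 carbon (X4) with exactly two hydrogens.
Check the 18 heavy atoms by environment: 2× C (H2, X4) → match; 4× C (H1, X4) → no; 2× C (H0, X3) → no; 3× O (H0, X1) → no; 1× O (H1, X2) → no; 1× N (H2, X3) → no; 1× C (H3, X4) → no; 1× F (H0, X1) → no; 1× Cl (H0, X1) → no; 1× N (charge +1, H0, X3) → no; 1× O (charge -1, H0, X1) → no.
That gives 2 matching atoms.

2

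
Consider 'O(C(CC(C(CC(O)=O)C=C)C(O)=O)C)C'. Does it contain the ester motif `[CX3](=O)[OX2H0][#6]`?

No

The pattern [CX3](=O)[OX2H0][#6] describes a carbonyl carbon bonded to an oxygen that is itself bonded to carbon (no H on that O) — an ester.
The closest candidate here is a methoxy ether (-OCH3), but the ether oxygen is not adjacent to a C=O carbon. No other fragment satisfies the full query, so there is no match.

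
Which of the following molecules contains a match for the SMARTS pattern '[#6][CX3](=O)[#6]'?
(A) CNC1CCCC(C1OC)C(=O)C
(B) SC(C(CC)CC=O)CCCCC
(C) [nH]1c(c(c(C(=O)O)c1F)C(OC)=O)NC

A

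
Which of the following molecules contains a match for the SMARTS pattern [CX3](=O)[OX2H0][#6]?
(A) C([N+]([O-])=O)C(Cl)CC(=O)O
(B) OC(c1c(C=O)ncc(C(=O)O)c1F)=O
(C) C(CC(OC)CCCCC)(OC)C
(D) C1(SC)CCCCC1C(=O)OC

[CX3](=O)[OX2H0][#6] describes a carbonyl carbon bonded to an oxygen that is itself bonded to carbon (no H on that O) (an ester).
(A) has a carboxylic acid group (-C(=O)OH) but the singly-bonded O carries H (OX2H1, not H0).
(B) has a carboxylic acid group (-C(=O)OH) but the singly-bonded O carries H (OX2H1, not H0).
(C) has a methoxy ether (-OCH3) but the ether oxygen is not adjacent to a C=O carbon.
(D) contains a methyl-ester group (-C(=O)OCH3), which satisfies every atom and bond constraint.
So the answer is (D).

D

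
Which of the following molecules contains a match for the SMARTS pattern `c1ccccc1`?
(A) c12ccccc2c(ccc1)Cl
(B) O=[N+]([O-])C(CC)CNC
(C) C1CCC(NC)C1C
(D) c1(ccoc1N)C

c1ccccc1 describes six aromatic carbons in a ring (a benzene ring).
(A) contains the required atom environment, so the pattern matches.
(B) has a methyl group (-CH3) but no six-membered all-carbon aromatic ring is present.
(C) has a methyl group (-CH3) but no six-membered all-carbon aromatic ring is present.
(D) has a methyl group (-CH3) but no six-membered all-carbon aromatic ring is present.
So the answer is (A).

A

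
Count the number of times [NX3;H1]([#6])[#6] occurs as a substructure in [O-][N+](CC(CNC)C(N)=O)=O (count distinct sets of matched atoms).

[NX3;H1]([#6])[#6] is the SMARTS for a secondary amine: a trivalent nitrogen with one H, bonded to two carbons.
Exactly one fragment in the molecule meets all constraints, giving 1 match.

1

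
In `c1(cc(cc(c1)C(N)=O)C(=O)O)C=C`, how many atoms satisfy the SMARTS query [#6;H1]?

4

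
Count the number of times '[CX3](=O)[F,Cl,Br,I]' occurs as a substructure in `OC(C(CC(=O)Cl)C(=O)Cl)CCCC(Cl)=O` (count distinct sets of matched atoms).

3

[CX3](=O)[F,Cl,Br,I] is the SMARTS for an acyl halide: a carbonyl carbon bonded to a halogen.
The molecule carries 3 separate instances of an acyl chloride (-C(=O)Cl) meeting every constraint; each maps to a distinct set of atoms, giving 3 matches.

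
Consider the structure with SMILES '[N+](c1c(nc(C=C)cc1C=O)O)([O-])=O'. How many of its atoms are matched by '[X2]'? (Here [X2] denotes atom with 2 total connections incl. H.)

2

The query [X2] means: any atom with exactly two total connections (bonds + H).
Check the 14 heavy atoms by environment: 1× n (aromatic, X2) → match; 5× c (aromatic, X3) → no; 1× O (X2) → match; 1× N (charge +1, X3) → no; 1× O (charge -1, X1) → no; 2× O (X1) → no; 3× C (X3) → no.
Summing the matching environments: 1 + 1 = 2 matching atoms.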